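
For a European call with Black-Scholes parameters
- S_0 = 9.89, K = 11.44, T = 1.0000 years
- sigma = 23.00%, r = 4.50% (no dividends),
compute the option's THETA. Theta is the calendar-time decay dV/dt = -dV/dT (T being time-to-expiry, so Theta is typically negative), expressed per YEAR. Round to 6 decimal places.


d1 = -0.3223558275; d2 = -0.5523558275
phi(d1) = 0.3787438451; exp(-qT) = 1.0000000000; exp(-rT) = 0.9559974818
Theta = -S*exp(-qT)*phi(d1)*sigma/(2*sqrt(T)) - r*K*exp(-rT)*N(d2) + q*S*exp(-qT)*N(d1)
N(d1) = 0.3735915721; N(d2) = 0.2903522942; sqrt(T) = 1.0000000000
Term 1 = -9.8900 * 1.0000000000 * 0.3787438451 * 0.2300 / (2 * 1.0000000000) = -0.4307643122
Term 2 = -0.0450 * 11.4400 * 0.9559974818 * 0.2903522942 = -0.1428961568
Term 3 = 0 (no dividend yield, q = 0)
Theta = -0.4307643122 + (-0.1428961568) + (0.0000000000) = -0.573660

Answer: Theta = -0.573660


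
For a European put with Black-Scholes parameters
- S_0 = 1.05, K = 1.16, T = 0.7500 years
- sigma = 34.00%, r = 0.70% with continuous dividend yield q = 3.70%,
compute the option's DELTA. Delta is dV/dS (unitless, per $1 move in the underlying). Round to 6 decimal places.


d1 = -0.2675503669; d2 = -0.5619990042
phi(d1) = 0.3849160068; exp(-qT) = 0.9726314943; exp(-rT) = 0.9947637572
N(-d1) = 0.6054772801
Delta = -exp(-qT) * N(-d1) = -0.9726314943 * 0.6054772801 = -0.588906

Answer: Delta = -0.588906


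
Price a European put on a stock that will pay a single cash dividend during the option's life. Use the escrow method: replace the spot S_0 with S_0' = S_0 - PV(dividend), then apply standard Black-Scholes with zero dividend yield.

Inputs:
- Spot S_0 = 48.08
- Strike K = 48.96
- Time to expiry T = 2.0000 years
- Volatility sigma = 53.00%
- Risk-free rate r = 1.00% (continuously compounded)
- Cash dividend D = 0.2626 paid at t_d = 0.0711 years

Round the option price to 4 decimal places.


Answer: Price = 14.0826

Derivation:
PV(D) = D * exp(-r * t_d) = 0.2626 * 0.99928925 = 0.26241336
S_0' = S_0 - PV(D) = 48.0800 - 0.26241336 = 47.81758664
d1 = (ln(S_0'/K) + (r + sigma^2/2)*T) / (sigma*sqrt(T)) = 0.36995007
d2 = d1 - sigma*sqrt(T) = -0.37958312
exp(-rT) = 0.98019867
N(-d1) = 0.35570985; N(-d2) = 0.64787255
P = K * exp(-rT) * N(-d2) - S_0' * N(-d1) = 48.9600 * 0.98019867 * 0.64787255 - 47.81758664 * 0.35570985 = 14.0826


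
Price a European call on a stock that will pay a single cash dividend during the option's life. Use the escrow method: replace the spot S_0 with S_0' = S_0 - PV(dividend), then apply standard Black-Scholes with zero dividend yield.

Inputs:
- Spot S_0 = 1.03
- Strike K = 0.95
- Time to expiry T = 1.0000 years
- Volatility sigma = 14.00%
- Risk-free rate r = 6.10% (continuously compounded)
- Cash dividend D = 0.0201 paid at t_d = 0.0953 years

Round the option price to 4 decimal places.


Answer: Price = 0.1302

Derivation:
PV(D) = D * exp(-r * t_d) = 0.0201 * 0.99420356 = 0.01998349
S_0' = S_0 - PV(D) = 1.0300 - 0.01998349 = 1.01001651
d1 = (ln(S_0'/K) + (r + sigma^2/2)*T) / (sigma*sqrt(T)) = 0.94328550
d2 = d1 - sigma*sqrt(T) = 0.80328550
exp(-rT) = 0.94082324
N(d1) = 0.82723255; N(d2) = 0.78909513
C = S_0' * N(d1) - K * exp(-rT) * N(d2) = 1.01001651 * 0.82723255 - 0.9500 * 0.94082324 * 0.78909513 = 0.1302


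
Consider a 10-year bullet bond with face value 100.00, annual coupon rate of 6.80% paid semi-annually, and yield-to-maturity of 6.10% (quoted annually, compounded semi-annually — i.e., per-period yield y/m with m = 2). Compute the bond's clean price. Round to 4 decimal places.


Coupon per period c = face * coupon_rate / m = 3.400000
Periods per year m = 2; per-period yield y/m = 0.030500
Number of cashflows N = 20
Cashflows (t years, CF_t, discount factor 1/(1+y/m)^(m*t), PV):
  t = 0.5000: CF_t = 3.400000, DF = 0.970403, PV = 3.299369
  t = 1.0000: CF_t = 3.400000, DF = 0.941681, PV = 3.201717
  t = 1.5000: CF_t = 3.400000, DF = 0.913810, PV = 3.106955
  t = 2.0000: CF_t = 3.400000, DF = 0.886764, PV = 3.014997
  t = 2.5000: CF_t = 3.400000, DF = 0.860518, PV = 2.925762
  t = 3.0000: CF_t = 3.400000, DF = 0.835049, PV = 2.839167
  t = 3.5000: CF_t = 3.400000, DF = 0.810334, PV = 2.755135
  t = 4.0000: CF_t = 3.400000, DF = 0.786350, PV = 2.673591
  t = 4.5000: CF_t = 3.400000, DF = 0.763076, PV = 2.594460
  t = 5.0000: CF_t = 3.400000, DF = 0.740491, PV = 2.517671
  t = 5.5000: CF_t = 3.400000, DF = 0.718575, PV = 2.443155
  t = 6.0000: CF_t = 3.400000, DF = 0.697307, PV = 2.370844
  t = 6.5000: CF_t = 3.400000, DF = 0.676669, PV = 2.300673
  t = 7.0000: CF_t = 3.400000, DF = 0.656641, PV = 2.232580
  t = 7.5000: CF_t = 3.400000, DF = 0.637206, PV = 2.166501
  t = 8.0000: CF_t = 3.400000, DF = 0.618347, PV = 2.102379
  t = 8.5000: CF_t = 3.400000, DF = 0.600045, PV = 2.040154
  t = 9.0000: CF_t = 3.400000, DF = 0.582286, PV = 1.979771
  t = 9.5000: CF_t = 3.400000, DF = 0.565052, PV = 1.921175
  t = 10.0000: CF_t = 103.400000, DF = 0.548328, PV = 56.697070
Price P = sum_t PV_t = 105.183126

Answer: Price = 105.1831


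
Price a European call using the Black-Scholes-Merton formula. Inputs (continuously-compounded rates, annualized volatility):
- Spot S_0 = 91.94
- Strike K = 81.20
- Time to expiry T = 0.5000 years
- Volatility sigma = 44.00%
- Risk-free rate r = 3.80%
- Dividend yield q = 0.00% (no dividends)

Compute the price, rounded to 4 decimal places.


d1 = (ln(S/K) + (r - q + 0.5*sigma^2) * T) / (sigma * sqrt(T)) = 0.61589304
d2 = d1 - sigma * sqrt(T) = 0.30476605
exp(-rT) = 0.98117936; exp(-qT) = 1.00000000
C = S_0 * exp(-qT) * N(d1) - K * exp(-rT) * N(d2)
N(d1) = 0.73101744; N(d2) = 0.61972783
C = 91.9400 * 1.00000000 * 0.73101744 - 81.2000 * 0.98117936 * 0.61972783 = 17.8349

Answer: Price = 17.8349


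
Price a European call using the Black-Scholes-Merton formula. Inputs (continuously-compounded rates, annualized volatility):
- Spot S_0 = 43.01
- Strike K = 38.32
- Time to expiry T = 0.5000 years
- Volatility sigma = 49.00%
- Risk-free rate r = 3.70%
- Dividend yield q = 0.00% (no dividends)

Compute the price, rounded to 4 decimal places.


d1 = (ln(S/K) + (r - q + 0.5*sigma^2) * T) / (sigma * sqrt(T)) = 0.55987183
d2 = d1 - sigma * sqrt(T) = 0.21338951
exp(-rT) = 0.98167007; exp(-qT) = 1.00000000
C = S_0 * exp(-qT) * N(d1) - K * exp(-rT) * N(d2)
N(d1) = 0.71221657; N(d2) = 0.58448842
C = 43.0100 * 1.00000000 * 0.71221657 - 38.3200 * 0.98167007 * 0.58448842 = 8.6454

Answer: Price = 8.6454


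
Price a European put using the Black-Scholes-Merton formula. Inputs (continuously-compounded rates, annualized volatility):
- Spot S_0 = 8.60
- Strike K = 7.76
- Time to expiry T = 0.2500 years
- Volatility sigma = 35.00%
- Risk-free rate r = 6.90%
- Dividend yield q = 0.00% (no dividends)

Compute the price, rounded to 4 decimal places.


d1 = (ln(S/K) + (r - q + 0.5*sigma^2) * T) / (sigma * sqrt(T)) = 0.77338497
d2 = d1 - sigma * sqrt(T) = 0.59838497
exp(-rT) = 0.98289793; exp(-qT) = 1.00000000
P = K * exp(-rT) * N(-d2) - S_0 * exp(-qT) * N(-d1)
N(-d1) = 0.21964729; N(-d2) = 0.27479155
P = 7.7600 * 0.98289793 * 0.27479155 - 8.6000 * 1.00000000 * 0.21964729 = 0.2069

Answer: Price = 0.2069


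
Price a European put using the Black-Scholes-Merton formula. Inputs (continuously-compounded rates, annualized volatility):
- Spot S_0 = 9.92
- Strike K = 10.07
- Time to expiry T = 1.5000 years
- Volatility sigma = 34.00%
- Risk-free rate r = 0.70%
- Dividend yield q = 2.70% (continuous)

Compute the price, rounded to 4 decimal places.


Answer: Price = 1.8359

Derivation:
d1 = (ln(S/K) + (r - q + 0.5*sigma^2) * T) / (sigma * sqrt(T)) = 0.10012221
d2 = d1 - sigma * sqrt(T) = -0.31629105
exp(-rT) = 0.98955493; exp(-qT) = 0.96030916
P = K * exp(-rT) * N(-d2) - S_0 * exp(-qT) * N(-d1)
N(-d1) = 0.46012365; N(-d2) = 0.62410920
P = 10.0700 * 0.98955493 * 0.62410920 - 9.9200 * 0.96030916 * 0.46012365 = 1.8359


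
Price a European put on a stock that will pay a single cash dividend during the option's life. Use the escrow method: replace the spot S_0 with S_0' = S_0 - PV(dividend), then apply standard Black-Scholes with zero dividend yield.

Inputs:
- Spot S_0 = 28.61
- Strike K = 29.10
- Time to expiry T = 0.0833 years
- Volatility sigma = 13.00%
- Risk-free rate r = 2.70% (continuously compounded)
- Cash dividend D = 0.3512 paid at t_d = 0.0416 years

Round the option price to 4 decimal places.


PV(D) = D * exp(-r * t_d) = 0.3512 * 0.99887743 = 0.35080575
S_0' = S_0 - PV(D) = 28.6100 - 0.35080575 = 28.25919425
d1 = (ln(S_0'/K) + (r + sigma^2/2)*T) / (sigma*sqrt(T)) = -0.70272231
d2 = d1 - sigma*sqrt(T) = -0.74024257
exp(-rT) = 0.99775343
N(-d1) = 0.75888559; N(-d2) = 0.77042359
P = K * exp(-rT) * N(-d2) - S_0' * N(-d1) = 29.1000 * 0.99775343 * 0.77042359 - 28.25919425 * 0.75888559 = 0.9235

Answer: Price = 0.9235


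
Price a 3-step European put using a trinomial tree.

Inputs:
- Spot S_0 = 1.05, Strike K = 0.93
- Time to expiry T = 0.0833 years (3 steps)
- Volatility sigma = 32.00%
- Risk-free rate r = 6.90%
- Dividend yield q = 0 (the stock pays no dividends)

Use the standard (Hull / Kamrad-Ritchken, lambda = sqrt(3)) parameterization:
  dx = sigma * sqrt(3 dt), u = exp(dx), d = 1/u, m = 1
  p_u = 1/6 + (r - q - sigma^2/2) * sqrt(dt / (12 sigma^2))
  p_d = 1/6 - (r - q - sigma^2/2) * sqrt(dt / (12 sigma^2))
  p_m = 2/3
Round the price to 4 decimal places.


dt = T/N = 0.027767; dx = sigma*sqrt(3*dt) = 0.092358
u = exp(dx) = 1.096757; d = 1/u = 0.911779
p_u = 0.169342, p_m = 0.666667, p_d = 0.163991
Discount per step: exp(-r*dt) = 0.998086
Stock lattice S(k, j) with j the centered position index:
  k=0: S(0,+0) = 1.0500
  k=1: S(1,-1) = 0.9574; S(1,+0) = 1.0500; S(1,+1) = 1.1516
  k=2: S(2,-2) = 0.8729; S(2,-1) = 0.9574; S(2,+0) = 1.0500; S(2,+1) = 1.1516; S(2,+2) = 1.2630
  k=3: S(3,-3) = 0.7959; S(3,-2) = 0.8729; S(3,-1) = 0.9574; S(3,+0) = 1.0500; S(3,+1) = 1.1516; S(3,+2) = 1.2630; S(3,+3) = 1.3852
Terminal payoffs V(N, j) = max(K - S_T, 0):
  V(3,-3) = 0.134101; V(3,-2) = 0.057092; V(3,-1) = 0.000000; V(3,+0) = 0.000000; V(3,+1) = 0.000000; V(3,+2) = 0.000000; V(3,+3) = 0.000000
Backward induction: V(k, j) = exp(-r*dt) * [p_u * V(k+1, j+1) + p_m * V(k+1, j) + p_d * V(k+1, j-1)]
  V(2,-2) = exp(-r*dt) * [p_u*0.000000 + p_m*0.057092 + p_d*0.134101] = 0.059938
  V(2,-1) = exp(-r*dt) * [p_u*0.000000 + p_m*0.000000 + p_d*0.057092] = 0.009345
  V(2,+0) = exp(-r*dt) * [p_u*0.000000 + p_m*0.000000 + p_d*0.000000] = 0.000000
  V(2,+1) = exp(-r*dt) * [p_u*0.000000 + p_m*0.000000 + p_d*0.000000] = 0.000000
  V(2,+2) = exp(-r*dt) * [p_u*0.000000 + p_m*0.000000 + p_d*0.000000] = 0.000000
  V(1,-1) = exp(-r*dt) * [p_u*0.000000 + p_m*0.009345 + p_d*0.059938] = 0.016028
  V(1,+0) = exp(-r*dt) * [p_u*0.000000 + p_m*0.000000 + p_d*0.009345] = 0.001530
  V(1,+1) = exp(-r*dt) * [p_u*0.000000 + p_m*0.000000 + p_d*0.000000] = 0.000000
  V(0,+0) = exp(-r*dt) * [p_u*0.000000 + p_m*0.001530 + p_d*0.016028] = 0.003641

Answer: Price = V(0,0) = 0.0036


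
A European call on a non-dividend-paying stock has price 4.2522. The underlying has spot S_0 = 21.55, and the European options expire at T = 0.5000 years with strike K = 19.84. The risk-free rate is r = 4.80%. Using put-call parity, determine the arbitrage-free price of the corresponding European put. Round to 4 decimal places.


Answer: Put price = 2.0717

Derivation:
Put-call parity: C - P = S_0 * exp(-qT) - K * exp(-rT).
S_0 * exp(-qT) = 21.5500 * 1.00000000 = 21.55000000
K * exp(-rT) = 19.8400 * 0.97628571 = 19.36950848
P = C - S*exp(-qT) + K*exp(-rT)
P = 4.2522 - 21.55000000 + 19.36950848 = 2.0717


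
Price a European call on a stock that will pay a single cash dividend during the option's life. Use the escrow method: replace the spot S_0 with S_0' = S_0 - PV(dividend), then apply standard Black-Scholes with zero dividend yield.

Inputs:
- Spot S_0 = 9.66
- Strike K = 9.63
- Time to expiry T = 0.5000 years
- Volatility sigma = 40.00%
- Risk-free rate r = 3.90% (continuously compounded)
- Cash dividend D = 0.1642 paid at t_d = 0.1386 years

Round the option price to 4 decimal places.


Answer: Price = 1.0916

Derivation:
PV(D) = D * exp(-r * t_d) = 0.1642 * 0.99460918 = 0.16331483
S_0' = S_0 - PV(D) = 9.6600 - 0.16331483 = 9.49668517
d1 = (ln(S_0'/K) + (r + sigma^2/2)*T) / (sigma*sqrt(T)) = 0.16107745
d2 = d1 - sigma*sqrt(T) = -0.12176526
exp(-rT) = 0.98068890
N(d1) = 0.56398380; N(d2) = 0.45154246
C = S_0' * N(d1) - K * exp(-rT) * N(d2) = 9.49668517 * 0.56398380 - 9.6300 * 0.98068890 * 0.45154246 = 1.0916


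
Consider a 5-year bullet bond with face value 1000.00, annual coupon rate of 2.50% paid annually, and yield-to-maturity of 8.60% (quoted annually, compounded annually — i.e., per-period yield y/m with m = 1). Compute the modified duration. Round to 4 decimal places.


Answer: Modified duration = 4.3465

Derivation:
Coupon per period c = face * coupon_rate / m = 25.000000
Periods per year m = 1; per-period yield y/m = 0.086000
Number of cashflows N = 5
Cashflows (t years, CF_t, discount factor 1/(1+y/m)^(m*t), PV):
  t = 1.0000: CF_t = 25.000000, DF = 0.920810, PV = 23.020258
  t = 2.0000: CF_t = 25.000000, DF = 0.847892, PV = 21.197291
  t = 3.0000: CF_t = 25.000000, DF = 0.780747, PV = 19.518684
  t = 4.0000: CF_t = 25.000000, DF = 0.718920, PV = 17.973006
  t = 5.0000: CF_t = 1025.000000, DF = 0.661989, PV = 678.538882
Price P = sum_t PV_t = 760.248121
First compute Macaulay numerator sum_t t * PV_t:
  t * PV_t at t = 1.0000: 23.020258
  t * PV_t at t = 2.0000: 42.394582
  t * PV_t at t = 3.0000: 58.556052
  t * PV_t at t = 4.0000: 71.892022
  t * PV_t at t = 5.0000: 3392.694412
Macaulay duration D = 3588.557325 / 760.248121 = 4.720245
Modified duration = D / (1 + y/m) = 4.720245 / (1 + 0.086000) = 4.346450


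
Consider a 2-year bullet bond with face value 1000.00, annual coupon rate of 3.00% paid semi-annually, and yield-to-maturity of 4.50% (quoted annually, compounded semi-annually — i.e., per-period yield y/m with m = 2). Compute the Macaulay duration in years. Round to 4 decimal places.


Coupon per period c = face * coupon_rate / m = 15.000000
Periods per year m = 2; per-period yield y/m = 0.022500
Number of cashflows N = 4
Cashflows (t years, CF_t, discount factor 1/(1+y/m)^(m*t), PV):
  t = 0.5000: CF_t = 15.000000, DF = 0.977995, PV = 14.669927
  t = 1.0000: CF_t = 15.000000, DF = 0.956474, PV = 14.347117
  t = 1.5000: CF_t = 15.000000, DF = 0.935427, PV = 14.031410
  t = 2.0000: CF_t = 1015.000000, DF = 0.914843, PV = 928.565995
Price P = sum_t PV_t = 971.614448
Macaulay numerator sum_t t * PV_t:
  t * PV_t at t = 0.5000: 7.334963
  t * PV_t at t = 1.0000: 14.347117
  t * PV_t at t = 1.5000: 21.047115
  t * PV_t at t = 2.0000: 1857.131991
Macaulay duration D = (sum_t t * PV_t) / P = 1899.861185 / 971.614448 = 1.955365

Answer: Macaulay duration = 1.9554 years


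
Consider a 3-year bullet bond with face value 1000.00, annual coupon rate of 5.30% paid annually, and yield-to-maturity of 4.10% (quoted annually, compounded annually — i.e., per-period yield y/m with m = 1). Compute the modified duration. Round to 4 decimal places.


Answer: Modified duration = 2.7417

Derivation:
Coupon per period c = face * coupon_rate / m = 53.000000
Periods per year m = 1; per-period yield y/m = 0.041000
Number of cashflows N = 3
Cashflows (t years, CF_t, discount factor 1/(1+y/m)^(m*t), PV):
  t = 1.0000: CF_t = 53.000000, DF = 0.960615, PV = 50.912584
  t = 2.0000: CF_t = 53.000000, DF = 0.922781, PV = 48.907381
  t = 3.0000: CF_t = 1053.000000, DF = 0.886437, PV = 933.418024
Price P = sum_t PV_t = 1033.237989
First compute Macaulay numerator sum_t t * PV_t:
  t * PV_t at t = 1.0000: 50.912584
  t * PV_t at t = 2.0000: 97.814763
  t * PV_t at t = 3.0000: 2800.254072
Macaulay duration D = 2948.981418 / 1033.237989 = 2.854116
Modified duration = D / (1 + y/m) = 2.854116 / (1 + 0.041000) = 2.741706


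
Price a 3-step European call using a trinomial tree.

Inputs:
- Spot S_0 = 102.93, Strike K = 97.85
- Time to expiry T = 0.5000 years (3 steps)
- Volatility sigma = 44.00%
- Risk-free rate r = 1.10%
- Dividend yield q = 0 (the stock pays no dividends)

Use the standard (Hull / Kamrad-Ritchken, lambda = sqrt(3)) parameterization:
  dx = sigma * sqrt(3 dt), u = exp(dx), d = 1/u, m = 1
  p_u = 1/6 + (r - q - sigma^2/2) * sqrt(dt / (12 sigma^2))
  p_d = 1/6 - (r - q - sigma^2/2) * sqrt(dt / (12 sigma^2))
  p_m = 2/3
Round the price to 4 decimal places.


Answer: Price = V(0,0) = 15.0115

Derivation:
dt = T/N = 0.166667; dx = sigma*sqrt(3*dt) = 0.311127
u = exp(dx) = 1.364963; d = 1/u = 0.732621
p_u = 0.143686, p_m = 0.666667, p_d = 0.189648
Discount per step: exp(-r*dt) = 0.998168
Stock lattice S(k, j) with j the centered position index:
  k=0: S(0,+0) = 102.9300
  k=1: S(1,-1) = 75.4087; S(1,+0) = 102.9300; S(1,+1) = 140.4956
  k=2: S(2,-2) = 55.2460; S(2,-1) = 75.4087; S(2,+0) = 102.9300; S(2,+1) = 140.4956; S(2,+2) = 191.7712
  k=3: S(3,-3) = 40.4743; S(3,-2) = 55.2460; S(3,-1) = 75.4087; S(3,+0) = 102.9300; S(3,+1) = 140.4956; S(3,+2) = 191.7712; S(3,+3) = 261.7605
Terminal payoffs V(N, j) = max(S_T - K, 0):
  V(3,-3) = 0.000000; V(3,-2) = 0.000000; V(3,-1) = 0.000000; V(3,+0) = 5.080000; V(3,+1) = 42.645594; V(3,+2) = 93.921223; V(3,+3) = 163.910535
Backward induction: V(k, j) = exp(-r*dt) * [p_u * V(k+1, j+1) + p_m * V(k+1, j) + p_d * V(k+1, j-1)]
  V(2,-2) = exp(-r*dt) * [p_u*0.000000 + p_m*0.000000 + p_d*0.000000] = 0.000000
  V(2,-1) = exp(-r*dt) * [p_u*5.080000 + p_m*0.000000 + p_d*0.000000] = 0.728586
  V(2,+0) = exp(-r*dt) * [p_u*42.645594 + p_m*5.080000 + p_d*0.000000] = 9.496802
  V(2,+1) = exp(-r*dt) * [p_u*93.921223 + p_m*42.645594 + p_d*5.080000] = 42.810385
  V(2,+2) = exp(-r*dt) * [p_u*163.910535 + p_m*93.921223 + p_d*42.645594] = 94.080744
  V(1,-1) = exp(-r*dt) * [p_u*9.496802 + p_m*0.728586 + p_d*0.000000] = 1.846890
  V(1,+0) = exp(-r*dt) * [p_u*42.810385 + p_m*9.496802 + p_d*0.728586] = 12.597499
  V(1,+1) = exp(-r*dt) * [p_u*94.080744 + p_m*42.810385 + p_d*9.496802] = 43.779025
  V(0,+0) = exp(-r*dt) * [p_u*43.779025 + p_m*12.597499 + p_d*1.846890] = 15.011464


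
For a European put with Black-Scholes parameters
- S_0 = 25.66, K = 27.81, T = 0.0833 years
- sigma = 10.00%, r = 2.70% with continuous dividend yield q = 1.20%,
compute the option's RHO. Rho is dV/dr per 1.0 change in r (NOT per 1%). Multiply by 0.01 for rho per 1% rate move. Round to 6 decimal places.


d1 = -2.7301302954; d2 = -2.7589920348
phi(d1) = 0.0096023804; exp(-qT) = 0.9990008994; exp(-rT) = 0.9977534273
N(-d2) = 0.9971010026
Rho = -K*T*exp(-rT)*N(-d2) = -27.8100 * 0.0833 * 0.9977534273 * 0.9971010026 = -2.304668

Answer: Rho = -2.304668


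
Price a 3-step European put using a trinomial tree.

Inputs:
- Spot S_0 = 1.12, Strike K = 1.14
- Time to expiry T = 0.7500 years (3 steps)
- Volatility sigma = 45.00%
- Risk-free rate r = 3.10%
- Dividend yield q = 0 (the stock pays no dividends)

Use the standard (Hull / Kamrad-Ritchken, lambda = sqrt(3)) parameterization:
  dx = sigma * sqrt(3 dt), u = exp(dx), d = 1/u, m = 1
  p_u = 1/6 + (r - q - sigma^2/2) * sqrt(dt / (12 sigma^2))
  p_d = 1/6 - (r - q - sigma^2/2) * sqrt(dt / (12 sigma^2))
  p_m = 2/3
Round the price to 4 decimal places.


Answer: Price = V(0,0) = 0.1568

Derivation:
dt = T/N = 0.250000; dx = sigma*sqrt(3*dt) = 0.389711
u = exp(dx) = 1.476555; d = 1/u = 0.677252
p_u = 0.144134, p_m = 0.666667, p_d = 0.189199
Discount per step: exp(-r*dt) = 0.992280
Stock lattice S(k, j) with j the centered position index:
  k=0: S(0,+0) = 1.1200
  k=1: S(1,-1) = 0.7585; S(1,+0) = 1.1200; S(1,+1) = 1.6537
  k=2: S(2,-2) = 0.5137; S(2,-1) = 0.7585; S(2,+0) = 1.1200; S(2,+1) = 1.6537; S(2,+2) = 2.4418
  k=3: S(3,-3) = 0.3479; S(3,-2) = 0.5137; S(3,-1) = 0.7585; S(3,+0) = 1.1200; S(3,+1) = 1.6537; S(3,+2) = 2.4418; S(3,+3) = 3.6055
Terminal payoffs V(N, j) = max(K - S_T, 0):
  V(3,-3) = 0.792088; V(3,-2) = 0.626289; V(3,-1) = 0.381477; V(3,+0) = 0.020000; V(3,+1) = 0.000000; V(3,+2) = 0.000000; V(3,+3) = 0.000000
Backward induction: V(k, j) = exp(-r*dt) * [p_u * V(k+1, j+1) + p_m * V(k+1, j) + p_d * V(k+1, j-1)]
  V(2,-2) = exp(-r*dt) * [p_u*0.381477 + p_m*0.626289 + p_d*0.792088] = 0.617568
  V(2,-1) = exp(-r*dt) * [p_u*0.020000 + p_m*0.381477 + p_d*0.626289] = 0.372794
  V(2,+0) = exp(-r*dt) * [p_u*0.000000 + p_m*0.020000 + p_d*0.381477] = 0.084848
  V(2,+1) = exp(-r*dt) * [p_u*0.000000 + p_m*0.000000 + p_d*0.020000] = 0.003755
  V(2,+2) = exp(-r*dt) * [p_u*0.000000 + p_m*0.000000 + p_d*0.000000] = 0.000000
  V(1,-1) = exp(-r*dt) * [p_u*0.084848 + p_m*0.372794 + p_d*0.617568] = 0.374687
  V(1,+0) = exp(-r*dt) * [p_u*0.003755 + p_m*0.084848 + p_d*0.372794] = 0.126654
  V(1,+1) = exp(-r*dt) * [p_u*0.000000 + p_m*0.003755 + p_d*0.084848] = 0.018413
  V(0,+0) = exp(-r*dt) * [p_u*0.018413 + p_m*0.126654 + p_d*0.374687] = 0.156761


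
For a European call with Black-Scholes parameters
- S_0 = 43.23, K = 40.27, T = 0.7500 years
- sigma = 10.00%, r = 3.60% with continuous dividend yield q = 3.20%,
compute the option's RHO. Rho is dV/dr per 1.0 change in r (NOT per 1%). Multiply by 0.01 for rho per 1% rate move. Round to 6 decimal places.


d1 = 0.8969474045; d2 = 0.8103448641
phi(d1) = 0.2668160374; exp(-qT) = 0.9762857098; exp(-rT) = 0.9733612415
N(d2) = 0.7911290015
Rho = K*T*exp(-rT)*N(d2) = 40.2700 * 0.7500 * 0.9733612415 * 0.7911290015 = 23.257565

Answer: Rho = 23.257565


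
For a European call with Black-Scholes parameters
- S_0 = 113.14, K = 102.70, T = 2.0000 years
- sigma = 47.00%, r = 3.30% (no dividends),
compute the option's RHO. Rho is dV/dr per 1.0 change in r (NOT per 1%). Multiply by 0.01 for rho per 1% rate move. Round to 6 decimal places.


d1 = 0.5772908120; d2 = -0.0873895624
phi(d1) = 0.3377089416; exp(-qT) = 1.0000000000; exp(-rT) = 0.9361308643
N(d2) = 0.4651809328
Rho = K*T*exp(-rT)*N(d2) = 102.7000 * 2.0000 * 0.9361308643 * 0.4651809328 = 89.445585

Answer: Rho = 89.445585


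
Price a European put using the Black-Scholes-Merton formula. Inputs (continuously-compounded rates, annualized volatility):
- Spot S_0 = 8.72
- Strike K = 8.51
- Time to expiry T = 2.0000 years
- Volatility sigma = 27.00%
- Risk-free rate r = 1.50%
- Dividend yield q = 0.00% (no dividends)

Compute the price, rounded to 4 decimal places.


d1 = (ln(S/K) + (r - q + 0.5*sigma^2) * T) / (sigma * sqrt(T)) = 0.33332829
d2 = d1 - sigma * sqrt(T) = -0.04850937
exp(-rT) = 0.97044553; exp(-qT) = 1.00000000
P = K * exp(-rT) * N(-d2) - S_0 * exp(-qT) * N(-d1)
N(-d1) = 0.36944324; N(-d2) = 0.51934485
P = 8.5100 * 0.97044553 * 0.51934485 - 8.7200 * 1.00000000 * 0.36944324 = 1.0675

Answer: Price = 1.0675


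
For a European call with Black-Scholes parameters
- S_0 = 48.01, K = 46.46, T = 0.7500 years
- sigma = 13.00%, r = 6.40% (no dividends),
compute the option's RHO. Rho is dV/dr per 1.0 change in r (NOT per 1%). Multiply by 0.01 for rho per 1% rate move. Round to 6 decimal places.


d1 = 0.7741387335; d2 = 0.6615554310
phi(d1) = 0.2956485319; exp(-qT) = 1.0000000000; exp(-rT) = 0.9531337871
N(d2) = 0.7458719105
Rho = K*T*exp(-rT)*N(d2) = 46.4600 * 0.7500 * 0.9531337871 * 0.7458719105 = 24.771858

Answer: Rho = 24.771858


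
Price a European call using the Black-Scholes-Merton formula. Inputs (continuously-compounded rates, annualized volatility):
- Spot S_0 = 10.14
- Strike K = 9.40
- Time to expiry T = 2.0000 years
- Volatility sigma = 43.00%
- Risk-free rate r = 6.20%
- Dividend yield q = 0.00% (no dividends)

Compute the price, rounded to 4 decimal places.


Answer: Price = 3.2351

Derivation:
d1 = (ln(S/K) + (r - q + 0.5*sigma^2) * T) / (sigma * sqrt(T)) = 0.63257823
d2 = d1 - sigma * sqrt(T) = 0.02446640
exp(-rT) = 0.88337984; exp(-qT) = 1.00000000
C = S_0 * exp(-qT) * N(d1) - K * exp(-rT) * N(d2)
N(d1) = 0.73649545; N(d2) = 0.50975971
C = 10.1400 * 1.00000000 * 0.73649545 - 9.4000 * 0.88337984 * 0.50975971 = 3.2351


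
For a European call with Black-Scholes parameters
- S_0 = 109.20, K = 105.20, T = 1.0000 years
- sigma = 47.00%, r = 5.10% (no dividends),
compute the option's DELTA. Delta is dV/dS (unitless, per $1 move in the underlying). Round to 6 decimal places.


Answer: Delta = 0.663820

Derivation:
d1 = 0.4229101341; d2 = -0.0470898659
phi(d1) = 0.3648149560; exp(-qT) = 1.0000000000; exp(-rT) = 0.9502786705
N(d1) = 0.6638195857
Delta = exp(-qT) * N(d1) = 1.0000000000 * 0.6638195857 = 0.663820


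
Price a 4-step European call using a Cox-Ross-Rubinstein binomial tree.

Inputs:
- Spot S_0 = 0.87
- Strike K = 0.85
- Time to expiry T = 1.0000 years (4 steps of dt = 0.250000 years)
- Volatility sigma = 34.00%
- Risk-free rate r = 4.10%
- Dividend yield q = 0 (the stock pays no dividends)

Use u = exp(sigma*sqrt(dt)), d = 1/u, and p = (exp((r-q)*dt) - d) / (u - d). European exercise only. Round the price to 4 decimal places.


dt = T/N = 0.250000
u = exp(sigma*sqrt(dt)) = 1.185305; d = 1/u = 0.843665
p = (exp((r-q)*dt) - d) / (u - d) = 0.487759
Discount per step: exp(-r*dt) = 0.989802
Stock lattice S(k, i) with i counting down-moves:
  k=0: S(0,0) = 0.8700
  k=1: S(1,0) = 1.0312; S(1,1) = 0.7340
  k=2: S(2,0) = 1.2223; S(2,1) = 0.8700; S(2,2) = 0.6192
  k=3: S(3,0) = 1.4488; S(3,1) = 1.0312; S(3,2) = 0.7340; S(3,3) = 0.5224
  k=4: S(4,0) = 1.7173; S(4,1) = 1.2223; S(4,2) = 0.8700; S(4,3) = 0.6192; S(4,4) = 0.4408
Terminal payoffs V(N, i) = max(S_T - K, 0):
  V(4,0) = 0.867274; V(4,1) = 0.372304; V(4,2) = 0.020000; V(4,3) = 0.000000; V(4,4) = 0.000000
Backward induction: V(k, i) = exp(-r*dt) * [p * V(k+1, i) + (1-p) * V(k+1, i+1)].
  V(3,0) = exp(-r*dt) * [p*0.867274 + (1-p)*0.372304] = 0.607471
  V(3,1) = exp(-r*dt) * [p*0.372304 + (1-p)*0.020000] = 0.189883
  V(3,2) = exp(-r*dt) * [p*0.020000 + (1-p)*0.000000] = 0.009656
  V(3,3) = exp(-r*dt) * [p*0.000000 + (1-p)*0.000000] = 0.000000
  V(2,0) = exp(-r*dt) * [p*0.607471 + (1-p)*0.189883] = 0.389552
  V(2,1) = exp(-r*dt) * [p*0.189883 + (1-p)*0.009656] = 0.096568
  V(2,2) = exp(-r*dt) * [p*0.009656 + (1-p)*0.000000] = 0.004662
  V(1,0) = exp(-r*dt) * [p*0.389552 + (1-p)*0.096568] = 0.237032
  V(1,1) = exp(-r*dt) * [p*0.096568 + (1-p)*0.004662] = 0.048985
  V(0,0) = exp(-r*dt) * [p*0.237032 + (1-p)*0.048985] = 0.139272

Answer: Price = V(0,0) = 0.1393


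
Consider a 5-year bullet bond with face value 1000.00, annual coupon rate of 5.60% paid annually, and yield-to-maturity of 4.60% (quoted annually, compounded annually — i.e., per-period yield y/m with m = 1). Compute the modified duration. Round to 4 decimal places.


Answer: Modified duration = 4.3108

Derivation:
Coupon per period c = face * coupon_rate / m = 56.000000
Periods per year m = 1; per-period yield y/m = 0.046000
Number of cashflows N = 5
Cashflows (t years, CF_t, discount factor 1/(1+y/m)^(m*t), PV):
  t = 1.0000: CF_t = 56.000000, DF = 0.956023, PV = 53.537285
  t = 2.0000: CF_t = 56.000000, DF = 0.913980, PV = 51.182873
  t = 3.0000: CF_t = 56.000000, DF = 0.873786, PV = 48.932001
  t = 4.0000: CF_t = 56.000000, DF = 0.835359, PV = 46.780115
  t = 5.0000: CF_t = 1056.000000, DF = 0.798623, PV = 843.345429
Price P = sum_t PV_t = 1043.777703
First compute Macaulay numerator sum_t t * PV_t:
  t * PV_t at t = 1.0000: 53.537285
  t * PV_t at t = 2.0000: 102.365745
  t * PV_t at t = 3.0000: 146.796002
  t * PV_t at t = 4.0000: 187.120462
  t * PV_t at t = 5.0000: 4216.727147
Macaulay duration D = 4706.546641 / 1043.777703 = 4.509147
Modified duration = D / (1 + y/m) = 4.509147 / (1 + 0.046000) = 4.310848


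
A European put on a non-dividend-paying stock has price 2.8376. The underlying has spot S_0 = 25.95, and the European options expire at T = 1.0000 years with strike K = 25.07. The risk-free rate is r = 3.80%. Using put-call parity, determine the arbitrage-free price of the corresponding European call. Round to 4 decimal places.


Answer: Call price = 4.6524

Derivation:
Put-call parity: C - P = S_0 * exp(-qT) - K * exp(-rT).
S_0 * exp(-qT) = 25.9500 * 1.00000000 = 25.95000000
K * exp(-rT) = 25.0700 * 0.96271294 = 24.13521343
C = P + S*exp(-qT) - K*exp(-rT)
C = 2.8376 + 25.95000000 - 24.13521343 = 4.6524


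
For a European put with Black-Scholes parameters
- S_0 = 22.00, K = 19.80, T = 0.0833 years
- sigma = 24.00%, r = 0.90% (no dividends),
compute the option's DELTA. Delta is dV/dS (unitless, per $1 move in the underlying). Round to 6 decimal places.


d1 = 1.5665095323; d2 = 1.4972413578
phi(d1) = 0.1169610167; exp(-qT) = 1.0000000000; exp(-rT) = 0.9992505810
N(-d1) = 0.0586146894
Delta = -exp(-qT) * N(-d1) = -1.0000000000 * 0.0586146894 = -0.058615

Answer: Delta = -0.058615


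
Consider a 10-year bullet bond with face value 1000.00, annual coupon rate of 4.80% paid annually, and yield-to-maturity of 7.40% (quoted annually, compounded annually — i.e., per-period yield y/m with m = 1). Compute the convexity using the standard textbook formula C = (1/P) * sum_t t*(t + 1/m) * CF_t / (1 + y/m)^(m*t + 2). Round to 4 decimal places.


Coupon per period c = face * coupon_rate / m = 48.000000
Periods per year m = 1; per-period yield y/m = 0.074000
Number of cashflows N = 10
Cashflows (t years, CF_t, discount factor 1/(1+y/m)^(m*t), PV):
  t = 1.0000: CF_t = 48.000000, DF = 0.931099, PV = 44.692737
  t = 2.0000: CF_t = 48.000000, DF = 0.866945, PV = 41.613350
  t = 3.0000: CF_t = 48.000000, DF = 0.807211, PV = 38.746136
  t = 4.0000: CF_t = 48.000000, DF = 0.751593, PV = 36.076476
  t = 5.0000: CF_t = 48.000000, DF = 0.699808, PV = 33.590760
  t = 6.0000: CF_t = 48.000000, DF = 0.651590, PV = 31.276313
  t = 7.0000: CF_t = 48.000000, DF = 0.606694, PV = 29.121334
  t = 8.0000: CF_t = 48.000000, DF = 0.564892, PV = 27.114836
  t = 9.0000: CF_t = 48.000000, DF = 0.525971, PV = 25.246589
  t = 10.0000: CF_t = 1048.000000, DF = 0.489731, PV = 513.237604
Price P = sum_t PV_t = 820.716135
Convexity numerator sum_t t*(t + 1/m) * CF_t / (1+y/m)^(m*t + 2):
  t = 1.0000: term = 77.492271
  t = 2.0000: term = 216.458858
  t = 3.0000: term = 403.089121
  t = 4.0000: term = 625.526258
  t = 5.0000: term = 873.640025
  t = 6.0000: term = 1138.823124
  t = 7.0000: term = 1413.808968
  t = 8.0000: term = 1692.508741
  t = 9.0000: term = 1969.865853
  t = 10.0000: term = 48944.352948
Convexity = (1/P) * sum = 57355.566165 / 820.716135 = 69.884780

Answer: Convexity = 69.8848


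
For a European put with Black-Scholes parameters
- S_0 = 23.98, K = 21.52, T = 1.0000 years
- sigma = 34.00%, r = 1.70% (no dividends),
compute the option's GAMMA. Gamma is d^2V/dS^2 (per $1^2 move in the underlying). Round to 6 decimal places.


d1 = 0.5383453362; d2 = 0.1983453362
phi(d1) = 0.3451257679; exp(-qT) = 1.0000000000; exp(-rT) = 0.9831436846
Gamma = exp(-qT) * phi(d1) / (S * sigma * sqrt(T)) = 1.0000000000 * 0.3451257679 / (23.9800 * 0.3400 * 1.0000000000) = 0.042330

Answer: Gamma = 0.042330


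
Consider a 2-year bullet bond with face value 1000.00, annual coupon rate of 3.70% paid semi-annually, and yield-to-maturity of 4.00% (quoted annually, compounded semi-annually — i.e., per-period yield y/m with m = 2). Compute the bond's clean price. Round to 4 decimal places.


Coupon per period c = face * coupon_rate / m = 18.500000
Periods per year m = 2; per-period yield y/m = 0.020000
Number of cashflows N = 4
Cashflows (t years, CF_t, discount factor 1/(1+y/m)^(m*t), PV):
  t = 0.5000: CF_t = 18.500000, DF = 0.980392, PV = 18.137255
  t = 1.0000: CF_t = 18.500000, DF = 0.961169, PV = 17.781622
  t = 1.5000: CF_t = 18.500000, DF = 0.942322, PV = 17.432963
  t = 2.0000: CF_t = 1018.500000, DF = 0.923845, PV = 940.936566
Price P = sum_t PV_t = 994.288407

Answer: Price = 994.2884


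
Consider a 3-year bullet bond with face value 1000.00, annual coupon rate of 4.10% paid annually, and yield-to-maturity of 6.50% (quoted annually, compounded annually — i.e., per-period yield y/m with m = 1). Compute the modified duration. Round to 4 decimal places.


Answer: Modified duration = 2.7035

Derivation:
Coupon per period c = face * coupon_rate / m = 41.000000
Periods per year m = 1; per-period yield y/m = 0.065000
Number of cashflows N = 3
Cashflows (t years, CF_t, discount factor 1/(1+y/m)^(m*t), PV):
  t = 1.0000: CF_t = 41.000000, DF = 0.938967, PV = 38.497653
  t = 2.0000: CF_t = 41.000000, DF = 0.881659, PV = 36.148031
  t = 3.0000: CF_t = 1041.000000, DF = 0.827849, PV = 861.790905
Price P = sum_t PV_t = 936.436588
First compute Macaulay numerator sum_t t * PV_t:
  t * PV_t at t = 1.0000: 38.497653
  t * PV_t at t = 2.0000: 72.296061
  t * PV_t at t = 3.0000: 2585.372714
Macaulay duration D = 2696.166427 / 936.436588 = 2.879177
Modified duration = D / (1 + y/m) = 2.879177 / (1 + 0.065000) = 2.703452


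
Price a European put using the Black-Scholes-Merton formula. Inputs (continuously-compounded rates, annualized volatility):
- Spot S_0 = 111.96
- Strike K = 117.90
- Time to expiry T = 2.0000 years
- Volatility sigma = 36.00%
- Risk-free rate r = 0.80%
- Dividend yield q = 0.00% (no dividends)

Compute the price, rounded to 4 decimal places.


Answer: Price = 24.9949

Derivation:
d1 = (ln(S/K) + (r - q + 0.5*sigma^2) * T) / (sigma * sqrt(T)) = 0.18444656
d2 = d1 - sigma * sqrt(T) = -0.32467032
exp(-rT) = 0.98412732; exp(-qT) = 1.00000000
P = K * exp(-rT) * N(-d2) - S_0 * exp(-qT) * N(-d1)
N(-d1) = 0.42683157; N(-d2) = 0.62728470
P = 117.9000 * 0.98412732 * 0.62728470 - 111.9600 * 1.00000000 * 0.42683157 = 24.9949


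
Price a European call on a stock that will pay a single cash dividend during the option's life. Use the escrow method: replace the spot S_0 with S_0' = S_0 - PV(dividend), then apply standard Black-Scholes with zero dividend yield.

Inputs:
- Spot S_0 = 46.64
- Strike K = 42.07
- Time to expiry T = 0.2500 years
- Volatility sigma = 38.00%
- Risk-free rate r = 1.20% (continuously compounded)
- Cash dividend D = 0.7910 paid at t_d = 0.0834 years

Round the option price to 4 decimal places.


Answer: Price = 5.6321

Derivation:
PV(D) = D * exp(-r * t_d) = 0.7910 * 0.99899970 = 0.79020876
S_0' = S_0 - PV(D) = 46.6400 - 0.79020876 = 45.84979124
d1 = (ln(S_0'/K) + (r + sigma^2/2)*T) / (sigma*sqrt(T)) = 0.56360920
d2 = d1 - sigma*sqrt(T) = 0.37360920
exp(-rT) = 0.99700450
N(d1) = 0.71348994; N(d2) = 0.64565246
C = S_0' * N(d1) - K * exp(-rT) * N(d2) = 45.84979124 * 0.71348994 - 42.0700 * 0.99700450 * 0.64565246 = 5.6321


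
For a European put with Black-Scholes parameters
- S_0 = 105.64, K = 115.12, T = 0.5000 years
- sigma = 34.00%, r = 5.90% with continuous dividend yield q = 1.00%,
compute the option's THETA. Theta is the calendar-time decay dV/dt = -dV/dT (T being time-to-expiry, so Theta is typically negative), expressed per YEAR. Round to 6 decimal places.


Answer: Theta = -6.308757

Derivation:
d1 = -0.1353401346; d2 = -0.3757564402
phi(d1) = 0.3953052573; exp(-qT) = 0.9950124792; exp(-rT) = 0.9709308776
Theta = -S*exp(-qT)*phi(d1)*sigma/(2*sqrt(T)) + r*K*exp(-rT)*N(-d2) - q*S*exp(-qT)*N(-d1)
N(-d1) = 0.5538285229; N(-d2) = 0.6464510129; sqrt(T) = 0.7071067812
Term 1 = -105.6400 * 0.9950124792 * 0.3953052573 * 0.3400 / (2 * 0.7071067812) = -9.9897226201
Term 2 = 0.0590 * 115.1200 * 0.9709308776 * 0.6464510129 = 4.2631118339
Term 3 = -0.0100 * 105.6400 * 0.9950124792 * 0.5538285229 = -0.5821464305
Theta = -9.9897226201 + (4.2631118339) + (-0.5821464305) = -6.308757


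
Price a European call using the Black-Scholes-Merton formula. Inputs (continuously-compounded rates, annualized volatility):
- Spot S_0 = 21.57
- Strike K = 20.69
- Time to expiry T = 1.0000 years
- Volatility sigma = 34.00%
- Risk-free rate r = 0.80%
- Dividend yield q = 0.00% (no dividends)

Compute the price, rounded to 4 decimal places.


Answer: Price = 3.3936

Derivation:
d1 = (ln(S/K) + (r - q + 0.5*sigma^2) * T) / (sigma * sqrt(T)) = 0.31603814
d2 = d1 - sigma * sqrt(T) = -0.02396186
exp(-rT) = 0.99203191; exp(-qT) = 1.00000000
C = S_0 * exp(-qT) * N(d1) - K * exp(-rT) * N(d2)
N(d1) = 0.62401322; N(d2) = 0.49044152
C = 21.5700 * 1.00000000 * 0.62401322 - 20.6900 * 0.99203191 * 0.49044152 = 3.3936


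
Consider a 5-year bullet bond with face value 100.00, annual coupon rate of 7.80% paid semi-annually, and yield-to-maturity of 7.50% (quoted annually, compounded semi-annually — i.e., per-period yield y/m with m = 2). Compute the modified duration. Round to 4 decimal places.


Answer: Modified duration = 4.0869

Derivation:
Coupon per period c = face * coupon_rate / m = 3.900000
Periods per year m = 2; per-period yield y/m = 0.037500
Number of cashflows N = 10
Cashflows (t years, CF_t, discount factor 1/(1+y/m)^(m*t), PV):
  t = 0.5000: CF_t = 3.900000, DF = 0.963855, PV = 3.759036
  t = 1.0000: CF_t = 3.900000, DF = 0.929017, PV = 3.623167
  t = 1.5000: CF_t = 3.900000, DF = 0.895438, PV = 3.492210
  t = 2.0000: CF_t = 3.900000, DF = 0.863073, PV = 3.365985
  t = 2.5000: CF_t = 3.900000, DF = 0.831878, PV = 3.244323
  t = 3.0000: CF_t = 3.900000, DF = 0.801810, PV = 3.127058
  t = 3.5000: CF_t = 3.900000, DF = 0.772829, PV = 3.014032
  t = 4.0000: CF_t = 3.900000, DF = 0.744895, PV = 2.905091
  t = 4.5000: CF_t = 3.900000, DF = 0.717971, PV = 2.800088
  t = 5.0000: CF_t = 103.900000, DF = 0.692020, PV = 71.900928
Price P = sum_t PV_t = 101.231918
First compute Macaulay numerator sum_t t * PV_t:
  t * PV_t at t = 0.5000: 1.879518
  t * PV_t at t = 1.0000: 3.623167
  t * PV_t at t = 1.5000: 5.238314
  t * PV_t at t = 2.0000: 6.731970
  t * PV_t at t = 2.5000: 8.110807
  t * PV_t at t = 3.0000: 9.381175
  t * PV_t at t = 3.5000: 10.549112
  t * PV_t at t = 4.0000: 11.620365
  t * PV_t at t = 4.5000: 12.600395
  t * PV_t at t = 5.0000: 359.504638
Macaulay duration D = 429.239463 / 101.231918 = 4.240159
Modified duration = D / (1 + y/m) = 4.240159 / (1 + 0.037500) = 4.086901


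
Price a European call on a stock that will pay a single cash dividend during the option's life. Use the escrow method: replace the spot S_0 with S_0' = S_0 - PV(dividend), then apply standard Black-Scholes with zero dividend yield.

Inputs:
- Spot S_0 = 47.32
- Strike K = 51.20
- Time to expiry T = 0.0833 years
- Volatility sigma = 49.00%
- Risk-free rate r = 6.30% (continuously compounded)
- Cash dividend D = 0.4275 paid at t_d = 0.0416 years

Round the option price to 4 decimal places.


Answer: Price = 1.1945

Derivation:
PV(D) = D * exp(-r * t_d) = 0.4275 * 0.99738263 = 0.42638107
S_0' = S_0 - PV(D) = 47.3200 - 0.42638107 = 46.89361893
d1 = (ln(S_0'/K) + (r + sigma^2/2)*T) / (sigma*sqrt(T)) = -0.51342499
d2 = d1 - sigma*sqrt(T) = -0.65484752
exp(-rT) = 0.99476585
N(d1) = 0.30382703; N(d2) = 0.25628297
C = S_0' * N(d1) - K * exp(-rT) * N(d2) = 46.89361893 * 0.30382703 - 51.2000 * 0.99476585 * 0.25628297 = 1.1945


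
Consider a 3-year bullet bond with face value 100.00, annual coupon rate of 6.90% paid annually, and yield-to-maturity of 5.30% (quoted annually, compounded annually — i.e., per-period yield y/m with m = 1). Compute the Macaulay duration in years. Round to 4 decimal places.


Coupon per period c = face * coupon_rate / m = 6.900000
Periods per year m = 1; per-period yield y/m = 0.053000
Number of cashflows N = 3
Cashflows (t years, CF_t, discount factor 1/(1+y/m)^(m*t), PV):
  t = 1.0000: CF_t = 6.900000, DF = 0.949668, PV = 6.552707
  t = 2.0000: CF_t = 6.900000, DF = 0.901869, PV = 6.222893
  t = 3.0000: CF_t = 106.900000, DF = 0.856475, PV = 91.557219
Price P = sum_t PV_t = 104.332819
Macaulay numerator sum_t t * PV_t:
  t * PV_t at t = 1.0000: 6.552707
  t * PV_t at t = 2.0000: 12.445786
  t * PV_t at t = 3.0000: 274.671656
Macaulay duration D = (sum_t t * PV_t) / P = 293.670149 / 104.332819 = 2.814744

Answer: Macaulay duration = 2.8147 years


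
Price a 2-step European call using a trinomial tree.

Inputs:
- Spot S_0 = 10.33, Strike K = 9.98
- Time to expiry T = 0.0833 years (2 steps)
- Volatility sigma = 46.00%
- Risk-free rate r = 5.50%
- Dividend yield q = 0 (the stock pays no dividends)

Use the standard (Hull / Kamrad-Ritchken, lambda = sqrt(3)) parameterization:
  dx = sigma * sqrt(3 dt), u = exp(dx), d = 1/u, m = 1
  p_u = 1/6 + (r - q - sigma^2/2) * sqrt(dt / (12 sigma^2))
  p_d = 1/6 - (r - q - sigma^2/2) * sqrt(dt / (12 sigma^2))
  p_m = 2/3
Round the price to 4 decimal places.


dt = T/N = 0.041650; dx = sigma*sqrt(3*dt) = 0.162602
u = exp(dx) = 1.176568; d = 1/u = 0.849929
p_u = 0.160161, p_m = 0.666667, p_d = 0.173173
Discount per step: exp(-r*dt) = 0.997712
Stock lattice S(k, j) with j the centered position index:
  k=0: S(0,+0) = 10.3300
  k=1: S(1,-1) = 8.7798; S(1,+0) = 10.3300; S(1,+1) = 12.1540
  k=2: S(2,-2) = 7.4622; S(2,-1) = 8.7798; S(2,+0) = 10.3300; S(2,+1) = 12.1540; S(2,+2) = 14.3000
Terminal payoffs V(N, j) = max(S_T - K, 0):
  V(2,-2) = 0.000000; V(2,-1) = 0.000000; V(2,+0) = 0.350000; V(2,+1) = 2.173951; V(2,+2) = 4.319954
Backward induction: V(k, j) = exp(-r*dt) * [p_u * V(k+1, j+1) + p_m * V(k+1, j) + p_d * V(k+1, j-1)]
  V(1,-1) = exp(-r*dt) * [p_u*0.350000 + p_m*0.000000 + p_d*0.000000] = 0.055928
  V(1,+0) = exp(-r*dt) * [p_u*2.173951 + p_m*0.350000 + p_d*0.000000] = 0.580184
  V(1,+1) = exp(-r*dt) * [p_u*4.319954 + p_m*2.173951 + p_d*0.350000] = 2.196759
  V(0,+0) = exp(-r*dt) * [p_u*2.196759 + p_m*0.580184 + p_d*0.055928] = 0.746596

Answer: Price = V(0,0) = 0.7466
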